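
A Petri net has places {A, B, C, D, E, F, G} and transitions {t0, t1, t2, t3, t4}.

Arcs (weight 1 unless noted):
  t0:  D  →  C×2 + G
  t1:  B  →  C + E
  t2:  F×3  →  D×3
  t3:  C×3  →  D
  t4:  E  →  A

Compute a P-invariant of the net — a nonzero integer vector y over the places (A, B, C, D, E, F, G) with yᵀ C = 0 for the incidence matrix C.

y = (A:1, B:1, C:0, D:0, E:1, F:0, G:0)

Incidence matrix C (rows=places, cols=transitions):
       t0   t1   t2   t3   t4
    A   0    0    0    0    1
    B   0   -1    0    0    0
    C   2    1    0   -3    0
    D  -1    0    3    1    0
    E   0    1    0    0   -1
    F   0    0   -3    0    0
    G   1    0    0    0    0

Candidate y = [1, 1, 0, 0, 1, 0, 0]; check y·C column-wise:
  col t0: 1·0 + 1·0 + 0·2 + 0·-1 + 1·0 + 0·1 = 0
  col t1: 1·0 + 1·-1 + 0·1 + 1·1 = 0
  col t2: 1·0 + 1·0 + 0·3 + 1·0 + 0·-3 = 0
  col t3: 1·0 + 1·0 + 0·-3 + 0·1 + 1·0 = 0
  col t4: 1·1 + 1·0 + 1·-1 = 0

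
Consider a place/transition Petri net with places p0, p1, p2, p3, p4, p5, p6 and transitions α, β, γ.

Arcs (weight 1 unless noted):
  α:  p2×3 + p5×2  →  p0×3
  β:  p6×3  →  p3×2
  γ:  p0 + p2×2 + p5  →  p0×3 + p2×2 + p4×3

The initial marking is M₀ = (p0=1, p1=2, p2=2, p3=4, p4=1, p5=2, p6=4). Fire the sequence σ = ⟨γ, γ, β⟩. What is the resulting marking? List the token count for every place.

(p0=5, p1=2, p2=2, p3=6, p4=7, p5=0, p6=1)

step 1: fire γ:  (p0=1, p1=2, p2=2, p3=4, p4=1, p5=2, p6=4) → (p0=3, p1=2, p2=2, p3=4, p4=4, p5=1, p6=4)
step 2: fire γ:  (p0=3, p1=2, p2=2, p3=4, p4=4, p5=1, p6=4) → (p0=5, p1=2, p2=2, p3=4, p4=7, p5=0, p6=4)
step 3: fire β:  (p0=5, p1=2, p2=2, p3=4, p4=7, p5=0, p6=4) → (p0=5, p1=2, p2=2, p3=6, p4=7, p5=0, p6=1)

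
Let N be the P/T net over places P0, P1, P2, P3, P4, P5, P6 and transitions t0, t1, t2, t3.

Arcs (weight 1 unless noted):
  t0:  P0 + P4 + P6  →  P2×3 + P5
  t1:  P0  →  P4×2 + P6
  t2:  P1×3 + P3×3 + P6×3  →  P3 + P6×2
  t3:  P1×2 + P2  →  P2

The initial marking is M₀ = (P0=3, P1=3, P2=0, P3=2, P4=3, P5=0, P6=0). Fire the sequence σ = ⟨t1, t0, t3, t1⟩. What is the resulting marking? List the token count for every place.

(P0=0, P1=1, P2=3, P3=2, P4=6, P5=1, P6=1)

step 1: fire t1:  (P0=3, P1=3, P2=0, P3=2, P4=3, P5=0, P6=0) → (P0=2, P1=3, P2=0, P3=2, P4=5, P5=0, P6=1)
step 2: fire t0:  (P0=2, P1=3, P2=0, P3=2, P4=5, P5=0, P6=1) → (P0=1, P1=3, P2=3, P3=2, P4=4, P5=1, P6=0)
step 3: fire t3:  (P0=1, P1=3, P2=3, P3=2, P4=4, P5=1, P6=0) → (P0=1, P1=1, P2=3, P3=2, P4=4, P5=1, P6=0)
step 4: fire t1:  (P0=1, P1=1, P2=3, P3=2, P4=4, P5=1, P6=0) → (P0=0, P1=1, P2=3, P3=2, P4=6, P5=1, P6=1)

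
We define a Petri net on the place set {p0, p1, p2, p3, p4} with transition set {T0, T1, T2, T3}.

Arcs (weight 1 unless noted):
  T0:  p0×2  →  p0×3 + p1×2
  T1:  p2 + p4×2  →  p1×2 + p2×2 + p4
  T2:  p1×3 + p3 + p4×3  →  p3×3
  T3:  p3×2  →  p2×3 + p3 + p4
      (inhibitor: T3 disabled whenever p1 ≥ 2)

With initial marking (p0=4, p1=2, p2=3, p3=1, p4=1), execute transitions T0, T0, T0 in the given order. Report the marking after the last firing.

step 1: fire T0:  (p0=4, p1=2, p2=3, p3=1, p4=1) → (p0=5, p1=4, p2=3, p3=1, p4=1)
step 2: fire T0:  (p0=5, p1=4, p2=3, p3=1, p4=1) → (p0=6, p1=6, p2=3, p3=1, p4=1)
step 3: fire T0:  (p0=6, p1=6, p2=3, p3=1, p4=1) → (p0=7, p1=8, p2=3, p3=1, p4=1)

(p0=7, p1=8, p2=3, p3=1, p4=1)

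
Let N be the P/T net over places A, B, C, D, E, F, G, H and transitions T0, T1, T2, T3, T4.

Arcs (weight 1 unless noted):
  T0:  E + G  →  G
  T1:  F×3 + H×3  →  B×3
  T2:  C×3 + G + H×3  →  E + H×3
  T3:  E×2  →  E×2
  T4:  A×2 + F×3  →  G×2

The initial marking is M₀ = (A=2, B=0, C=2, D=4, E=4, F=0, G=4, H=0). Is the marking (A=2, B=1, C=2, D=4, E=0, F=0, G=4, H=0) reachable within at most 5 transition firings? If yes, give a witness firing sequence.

depth 0: 1 marking
depth 1: 2 markings reached so far
depth 2: 3 markings reached so far
depth 3: 4 markings reached so far
depth 4: 5 markings reached so far
depth 5: 5 markings reached so far
(frontier empty at depth 5; search complete)
target is not among the 5 markings reachable within 5 steps

NO — not reachable within 5 firings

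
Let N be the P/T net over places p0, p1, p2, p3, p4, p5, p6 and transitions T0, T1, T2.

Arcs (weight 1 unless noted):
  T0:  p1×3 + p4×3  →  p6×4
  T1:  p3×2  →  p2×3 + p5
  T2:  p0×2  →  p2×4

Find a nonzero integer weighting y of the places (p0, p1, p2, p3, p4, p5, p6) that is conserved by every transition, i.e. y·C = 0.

y = (p0:4, p1:0, p2:2, p3:3, p4:0, p5:0, p6:0)

Incidence matrix C (rows=places, cols=transitions):
       T0   T1   T2
   p0   0    0   -2
   p1  -3    0    0
   p2   0    3    4
   p3   0   -2    0
   p4  -3    0    0
   p5   0    1    0
   p6   4    0    0

Candidate y = [4, 0, 2, 3, 0, 0, 0]; check y·C column-wise:
  col T0: 4·0 + 0·-3 + 2·0 + 3·0 + 0·-3 + 0·4 = 0
  col T1: 4·0 + 2·3 + 3·-2 + 0·1 = 0
  col T2: 4·-2 + 2·4 + 3·0 = 0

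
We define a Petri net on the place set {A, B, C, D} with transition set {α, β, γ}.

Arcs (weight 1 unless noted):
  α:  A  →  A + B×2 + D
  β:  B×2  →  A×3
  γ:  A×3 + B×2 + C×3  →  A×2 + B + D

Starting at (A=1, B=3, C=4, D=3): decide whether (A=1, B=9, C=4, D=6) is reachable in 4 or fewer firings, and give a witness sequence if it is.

step 1: fire α:  (A=1, B=3, C=4, D=3) → (A=1, B=5, C=4, D=4)
step 2: fire α:  (A=1, B=5, C=4, D=4) → (A=1, B=7, C=4, D=5)
step 3: fire α:  (A=1, B=7, C=4, D=5) → (A=1, B=9, C=4, D=6)

YES — reachable via ⟨α, α, α⟩ (3 firings)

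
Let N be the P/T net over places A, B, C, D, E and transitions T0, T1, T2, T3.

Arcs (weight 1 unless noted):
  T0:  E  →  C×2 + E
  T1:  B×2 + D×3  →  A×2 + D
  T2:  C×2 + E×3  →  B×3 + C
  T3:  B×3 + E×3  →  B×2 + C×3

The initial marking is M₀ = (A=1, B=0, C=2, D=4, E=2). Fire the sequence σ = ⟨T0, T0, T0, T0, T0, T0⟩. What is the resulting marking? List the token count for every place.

(A=1, B=0, C=14, D=4, E=2)

step 1: fire T0:  (A=1, B=0, C=2, D=4, E=2) → (A=1, B=0, C=4, D=4, E=2)
step 2: fire T0:  (A=1, B=0, C=4, D=4, E=2) → (A=1, B=0, C=6, D=4, E=2)
step 3: fire T0:  (A=1, B=0, C=6, D=4, E=2) → (A=1, B=0, C=8, D=4, E=2)
step 4: fire T0:  (A=1, B=0, C=8, D=4, E=2) → (A=1, B=0, C=10, D=4, E=2)
step 5: fire T0:  (A=1, B=0, C=10, D=4, E=2) → (A=1, B=0, C=12, D=4, E=2)
step 6: fire T0:  (A=1, B=0, C=12, D=4, E=2) → (A=1, B=0, C=14, D=4, E=2)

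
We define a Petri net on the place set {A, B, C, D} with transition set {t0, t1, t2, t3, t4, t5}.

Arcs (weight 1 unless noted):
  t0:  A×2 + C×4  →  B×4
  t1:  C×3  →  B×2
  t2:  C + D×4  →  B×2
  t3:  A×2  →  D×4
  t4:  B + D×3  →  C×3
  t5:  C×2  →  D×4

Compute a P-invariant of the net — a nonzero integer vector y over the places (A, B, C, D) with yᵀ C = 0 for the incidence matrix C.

Incidence matrix C (rows=places, cols=transitions):
       t0   t1   t2   t3   t4   t5
    A  -2    0    0   -2    0    0
    B   4    2    2    0   -1    0
    C  -4   -3   -1    0    3   -2
    D   0    0   -4    4   -3    4

Candidate y = [2, 3, 2, 1]; check y·C column-wise:
  col t0: 2·-2 + 3·4 + 2·-4 + 1·0 = 0
  col t1: 2·0 + 3·2 + 2·-3 + 1·0 = 0
  col t2: 2·0 + 3·2 + 2·-1 + 1·-4 = 0
  col t3: 2·-2 + 3·0 + 2·0 + 1·4 = 0
  col t4: 2·0 + 3·-1 + 2·3 + 1·-3 = 0
  col t5: 2·0 + 3·0 + 2·-2 + 1·4 = 0

y = (A:2, B:3, C:2, D:1)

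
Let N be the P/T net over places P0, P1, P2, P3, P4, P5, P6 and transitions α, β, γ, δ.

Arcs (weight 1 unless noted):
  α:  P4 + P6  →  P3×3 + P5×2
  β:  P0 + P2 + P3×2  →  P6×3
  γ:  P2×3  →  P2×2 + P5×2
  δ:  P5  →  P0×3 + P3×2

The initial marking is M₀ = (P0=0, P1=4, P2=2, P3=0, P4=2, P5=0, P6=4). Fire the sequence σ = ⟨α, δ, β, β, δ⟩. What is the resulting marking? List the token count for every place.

step 1: fire α:  (P0=0, P1=4, P2=2, P3=0, P4=2, P5=0, P6=4) → (P0=0, P1=4, P2=2, P3=3, P4=1, P5=2, P6=3)
step 2: fire δ:  (P0=0, P1=4, P2=2, P3=3, P4=1, P5=2, P6=3) → (P0=3, P1=4, P2=2, P3=5, P4=1, P5=1, P6=3)
step 3: fire β:  (P0=3, P1=4, P2=2, P3=5, P4=1, P5=1, P6=3) → (P0=2, P1=4, P2=1, P3=3, P4=1, P5=1, P6=6)
step 4: fire β:  (P0=2, P1=4, P2=1, P3=3, P4=1, P5=1, P6=6) → (P0=1, P1=4, P2=0, P3=1, P4=1, P5=1, P6=9)
step 5: fire δ:  (P0=1, P1=4, P2=0, P3=1, P4=1, P5=1, P6=9) → (P0=4, P1=4, P2=0, P3=3, P4=1, P5=0, P6=9)

(P0=4, P1=4, P2=0, P3=3, P4=1, P5=0, P6=9)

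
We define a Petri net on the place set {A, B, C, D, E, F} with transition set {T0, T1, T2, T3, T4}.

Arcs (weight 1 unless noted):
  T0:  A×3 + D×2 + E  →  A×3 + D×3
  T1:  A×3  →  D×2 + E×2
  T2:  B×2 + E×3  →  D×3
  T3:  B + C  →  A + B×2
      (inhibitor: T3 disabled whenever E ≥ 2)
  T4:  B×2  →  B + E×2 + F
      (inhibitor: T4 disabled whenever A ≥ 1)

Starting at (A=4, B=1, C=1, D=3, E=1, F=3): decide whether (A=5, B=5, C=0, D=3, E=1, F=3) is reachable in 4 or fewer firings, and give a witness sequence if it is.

NO — not reachable within 4 firings

depth 0: 1 marking
depth 1: 4 markings reached so far
depth 2: 7 markings reached so far
depth 3: 9 markings reached so far
depth 4: 9 markings reached so far
(frontier empty at depth 4; search complete)
target is not among the 9 markings reachable within 4 steps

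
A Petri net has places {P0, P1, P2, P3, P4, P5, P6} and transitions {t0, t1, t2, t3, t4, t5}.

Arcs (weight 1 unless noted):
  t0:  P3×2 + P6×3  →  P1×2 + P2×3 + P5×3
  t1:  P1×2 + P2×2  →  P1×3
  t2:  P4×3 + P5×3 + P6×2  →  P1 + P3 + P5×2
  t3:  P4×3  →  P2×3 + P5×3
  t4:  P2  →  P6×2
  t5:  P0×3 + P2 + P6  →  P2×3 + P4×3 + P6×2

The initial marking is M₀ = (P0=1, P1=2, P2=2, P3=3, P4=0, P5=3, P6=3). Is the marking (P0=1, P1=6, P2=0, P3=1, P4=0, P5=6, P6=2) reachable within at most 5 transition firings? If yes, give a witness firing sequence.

YES — reachable via ⟨t0, t1, t1, t4⟩ (4 firings)

step 1: fire t0:  (P0=1, P1=2, P2=2, P3=3, P4=0, P5=3, P6=3) → (P0=1, P1=4, P2=5, P3=1, P4=0, P5=6, P6=0)
step 2: fire t1:  (P0=1, P1=4, P2=5, P3=1, P4=0, P5=6, P6=0) → (P0=1, P1=5, P2=3, P3=1, P4=0, P5=6, P6=0)
step 3: fire t1:  (P0=1, P1=5, P2=3, P3=1, P4=0, P5=6, P6=0) → (P0=1, P1=6, P2=1, P3=1, P4=0, P5=6, P6=0)
step 4: fire t4:  (P0=1, P1=6, P2=1, P3=1, P4=0, P5=6, P6=0) → (P0=1, P1=6, P2=0, P3=1, P4=0, P5=6, P6=2)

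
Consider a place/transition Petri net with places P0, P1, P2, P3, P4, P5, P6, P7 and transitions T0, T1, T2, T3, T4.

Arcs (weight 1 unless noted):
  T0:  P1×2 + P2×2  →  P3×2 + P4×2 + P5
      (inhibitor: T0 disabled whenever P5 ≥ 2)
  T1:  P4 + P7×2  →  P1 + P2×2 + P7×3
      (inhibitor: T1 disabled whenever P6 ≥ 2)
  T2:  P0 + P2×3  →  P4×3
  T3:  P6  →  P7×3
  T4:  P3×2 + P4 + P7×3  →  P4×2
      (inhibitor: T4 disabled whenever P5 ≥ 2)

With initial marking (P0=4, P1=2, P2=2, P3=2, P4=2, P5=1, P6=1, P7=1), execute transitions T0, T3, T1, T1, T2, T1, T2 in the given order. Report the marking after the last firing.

(P0=2, P1=3, P2=0, P3=4, P4=7, P5=2, P6=0, P7=7)

step 1: fire T0:  (P0=4, P1=2, P2=2, P3=2, P4=2, P5=1, P6=1, P7=1) → (P0=4, P1=0, P2=0, P3=4, P4=4, P5=2, P6=1, P7=1)
step 2: fire T3:  (P0=4, P1=0, P2=0, P3=4, P4=4, P5=2, P6=1, P7=1) → (P0=4, P1=0, P2=0, P3=4, P4=4, P5=2, P6=0, P7=4)
step 3: fire T1:  (P0=4, P1=0, P2=0, P3=4, P4=4, P5=2, P6=0, P7=4) → (P0=4, P1=1, P2=2, P3=4, P4=3, P5=2, P6=0, P7=5)
step 4: fire T1:  (P0=4, P1=1, P2=2, P3=4, P4=3, P5=2, P6=0, P7=5) → (P0=4, P1=2, P2=4, P3=4, P4=2, P5=2, P6=0, P7=6)
step 5: fire T2:  (P0=4, P1=2, P2=4, P3=4, P4=2, P5=2, P6=0, P7=6) → (P0=3, P1=2, P2=1, P3=4, P4=5, P5=2, P6=0, P7=6)
step 6: fire T1:  (P0=3, P1=2, P2=1, P3=4, P4=5, P5=2, P6=0, P7=6) → (P0=3, P1=3, P2=3, P3=4, P4=4, P5=2, P6=0, P7=7)
step 7: fire T2:  (P0=3, P1=3, P2=3, P3=4, P4=4, P5=2, P6=0, P7=7) → (P0=2, P1=3, P2=0, P3=4, P4=7, P5=2, P6=0, P7=7)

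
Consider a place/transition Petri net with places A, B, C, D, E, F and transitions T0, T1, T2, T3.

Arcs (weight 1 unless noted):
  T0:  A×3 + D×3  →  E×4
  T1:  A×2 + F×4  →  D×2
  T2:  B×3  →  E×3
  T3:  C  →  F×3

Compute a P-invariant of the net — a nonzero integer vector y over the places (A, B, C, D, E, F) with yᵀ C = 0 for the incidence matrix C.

Incidence matrix C (rows=places, cols=transitions):
       T0   T1   T2   T3
    A  -3   -2    0    0
    B   0    0   -3    0
    C   0    0    0   -1
    D  -3    2    0    0
    E   4    0    3    0
    F   0   -4    0    3

Candidate y = [2, 3, 0, 2, 3, 0]; check y·C column-wise:
  col T0: 2·-3 + 3·0 + 2·-3 + 3·4 = 0
  col T1: 2·-2 + 3·0 + 2·2 + 3·0 + 0·-4 = 0
  col T2: 2·0 + 3·-3 + 2·0 + 3·3 = 0
  col T3: 2·0 + 3·0 + 0·-1 + 2·0 + 3·0 + 0·3 = 0

y = (A:2, B:3, C:0, D:2, E:3, F:0)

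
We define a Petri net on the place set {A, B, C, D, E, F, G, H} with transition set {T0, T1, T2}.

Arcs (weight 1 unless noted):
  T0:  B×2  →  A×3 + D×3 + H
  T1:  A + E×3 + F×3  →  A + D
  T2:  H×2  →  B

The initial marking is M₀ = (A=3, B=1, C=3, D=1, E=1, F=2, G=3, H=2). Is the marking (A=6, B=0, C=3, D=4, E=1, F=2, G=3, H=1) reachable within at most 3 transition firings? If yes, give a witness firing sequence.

step 1: fire T2:  (A=3, B=1, C=3, D=1, E=1, F=2, G=3, H=2) → (A=3, B=2, C=3, D=1, E=1, F=2, G=3, H=0)
step 2: fire T0:  (A=3, B=2, C=3, D=1, E=1, F=2, G=3, H=0) → (A=6, B=0, C=3, D=4, E=1, F=2, G=3, H=1)

YES — reachable via ⟨T2, T0⟩ (2 firings)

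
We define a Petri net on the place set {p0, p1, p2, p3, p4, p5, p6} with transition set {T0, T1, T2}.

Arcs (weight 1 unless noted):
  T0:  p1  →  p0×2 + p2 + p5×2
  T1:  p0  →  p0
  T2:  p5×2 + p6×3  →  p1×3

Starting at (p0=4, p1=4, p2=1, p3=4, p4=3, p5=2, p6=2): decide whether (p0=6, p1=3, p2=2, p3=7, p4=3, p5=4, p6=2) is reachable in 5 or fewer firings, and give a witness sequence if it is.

NO — not reachable within 5 firings

depth 0: 1 marking
depth 1: 2 markings reached so far
depth 2: 3 markings reached so far
depth 3: 4 markings reached so far
depth 4: 5 markings reached so far
depth 5: 5 markings reached so far
(frontier empty at depth 5; search complete)
target is not among the 5 markings reachable within 5 steps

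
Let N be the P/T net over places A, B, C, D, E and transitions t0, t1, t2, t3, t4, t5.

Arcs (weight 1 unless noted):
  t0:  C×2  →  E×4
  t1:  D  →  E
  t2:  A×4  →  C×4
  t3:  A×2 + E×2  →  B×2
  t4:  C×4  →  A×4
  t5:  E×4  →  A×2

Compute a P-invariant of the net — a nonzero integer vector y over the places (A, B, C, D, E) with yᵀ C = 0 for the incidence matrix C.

y = (A:2, B:3, C:2, D:1, E:1)

Incidence matrix C (rows=places, cols=transitions):
       t0   t1   t2   t3   t4   t5
    A   0    0   -4   -2    4    2
    B   0    0    0    2    0    0
    C  -2    0    4    0   -4    0
    D   0   -1    0    0    0    0
    E   4    1    0   -2    0   -4

Candidate y = [2, 3, 2, 1, 1]; check y·C column-wise:
  col t0: 2·0 + 3·0 + 2·-2 + 1·0 + 1·4 = 0
  col t1: 2·0 + 3·0 + 2·0 + 1·-1 + 1·1 = 0
  col t2: 2·-4 + 3·0 + 2·4 + 1·0 + 1·0 = 0
  col t3: 2·-2 + 3·2 + 2·0 + 1·0 + 1·-2 = 0
  col t4: 2·4 + 3·0 + 2·-4 + 1·0 + 1·0 = 0
  col t5: 2·2 + 3·0 + 2·0 + 1·0 + 1·-4 = 0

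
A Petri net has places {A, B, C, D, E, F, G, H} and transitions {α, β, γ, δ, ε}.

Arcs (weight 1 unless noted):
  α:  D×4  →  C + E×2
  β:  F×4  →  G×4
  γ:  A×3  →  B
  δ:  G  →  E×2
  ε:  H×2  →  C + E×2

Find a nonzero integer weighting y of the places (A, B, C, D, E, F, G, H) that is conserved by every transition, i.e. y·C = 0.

Incidence matrix C (rows=places, cols=transitions):
        α    β    γ    δ    ε
    A   0    0   -3    0    0
    B   0    0    1    0    0
    C   1    0    0    0    1
    D  -4    0    0    0    0
    E   2    0    0    2    2
    F   0   -4    0    0    0
    G   0    4    0   -1    0
    H   0    0    0    0   -2

Candidate y = [1, 3, 0, 0, 0, 0, 0, 0]; check y·C column-wise:
  col α: 1·0 + 3·0 + 0·1 + 0·-4 + 0·2 = 0
  col β: 1·0 + 3·0 + 0·-4 + 0·4 = 0
  col γ: 1·-3 + 3·1 = 0
  col δ: 1·0 + 3·0 + 0·2 + 0·-1 = 0
  col ε: 1·0 + 3·0 + 0·1 + 0·2 + 0·-2 = 0

y = (A:1, B:3, C:0, D:0, E:0, F:0, G:0, H:0)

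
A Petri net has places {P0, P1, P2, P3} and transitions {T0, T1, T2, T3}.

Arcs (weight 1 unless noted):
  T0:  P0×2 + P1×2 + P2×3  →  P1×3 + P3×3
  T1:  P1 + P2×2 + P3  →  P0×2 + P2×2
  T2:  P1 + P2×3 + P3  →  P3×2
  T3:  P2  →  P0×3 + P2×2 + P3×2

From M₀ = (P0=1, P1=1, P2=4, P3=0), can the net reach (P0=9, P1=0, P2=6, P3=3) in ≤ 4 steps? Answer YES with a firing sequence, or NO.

step 1: fire T3:  (P0=1, P1=1, P2=4, P3=0) → (P0=4, P1=1, P2=5, P3=2)
step 2: fire T1:  (P0=4, P1=1, P2=5, P3=2) → (P0=6, P1=0, P2=5, P3=1)
step 3: fire T3:  (P0=6, P1=0, P2=5, P3=1) → (P0=9, P1=0, P2=6, P3=3)

YES — reachable via ⟨T3, T1, T3⟩ (3 firings)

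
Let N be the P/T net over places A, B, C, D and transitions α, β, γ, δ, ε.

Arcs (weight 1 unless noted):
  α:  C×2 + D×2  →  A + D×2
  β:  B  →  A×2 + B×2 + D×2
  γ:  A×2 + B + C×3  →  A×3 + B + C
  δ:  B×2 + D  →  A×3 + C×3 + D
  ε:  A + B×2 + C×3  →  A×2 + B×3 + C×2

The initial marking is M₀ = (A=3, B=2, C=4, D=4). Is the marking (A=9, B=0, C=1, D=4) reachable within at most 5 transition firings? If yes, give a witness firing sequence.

step 1: fire α:  (A=3, B=2, C=4, D=4) → (A=4, B=2, C=2, D=4)
step 2: fire α:  (A=4, B=2, C=2, D=4) → (A=5, B=2, C=0, D=4)
step 3: fire δ:  (A=5, B=2, C=0, D=4) → (A=8, B=0, C=3, D=4)
step 4: fire α:  (A=8, B=0, C=3, D=4) → (A=9, B=0, C=1, D=4)

YES — reachable via ⟨α, α, δ, α⟩ (4 firings)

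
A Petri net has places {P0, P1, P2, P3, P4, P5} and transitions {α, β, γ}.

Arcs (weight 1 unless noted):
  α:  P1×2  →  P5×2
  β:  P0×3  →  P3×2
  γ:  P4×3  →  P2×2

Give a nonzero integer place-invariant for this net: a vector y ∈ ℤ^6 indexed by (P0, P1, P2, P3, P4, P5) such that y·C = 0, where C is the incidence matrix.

y = (P0:2, P1:0, P2:0, P3:3, P4:0, P5:0)

Incidence matrix C (rows=places, cols=transitions):
        α    β    γ
   P0   0   -3    0
   P1  -2    0    0
   P2   0    0    2
   P3   0    2    0
   P4   0    0   -3
   P5   2    0    0

Candidate y = [2, 0, 0, 3, 0, 0]; check y·C column-wise:
  col α: 2·0 + 0·-2 + 3·0 + 0·2 = 0
  col β: 2·-3 + 3·2 = 0
  col γ: 2·0 + 0·2 + 3·0 + 0·-3 = 0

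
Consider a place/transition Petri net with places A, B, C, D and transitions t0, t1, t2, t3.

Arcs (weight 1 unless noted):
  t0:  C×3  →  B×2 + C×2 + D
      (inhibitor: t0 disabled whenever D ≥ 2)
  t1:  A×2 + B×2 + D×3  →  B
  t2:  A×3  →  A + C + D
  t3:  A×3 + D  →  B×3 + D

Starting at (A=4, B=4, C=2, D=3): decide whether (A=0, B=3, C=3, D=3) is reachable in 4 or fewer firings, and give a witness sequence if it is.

NO — not reachable within 4 firings

depth 0: 1 marking
depth 1: 4 markings reached so far
depth 2: 5 markings reached so far
depth 3: 6 markings reached so far
depth 4: 6 markings reached so far
(frontier empty at depth 4; search complete)
target is not among the 6 markings reachable within 4 steps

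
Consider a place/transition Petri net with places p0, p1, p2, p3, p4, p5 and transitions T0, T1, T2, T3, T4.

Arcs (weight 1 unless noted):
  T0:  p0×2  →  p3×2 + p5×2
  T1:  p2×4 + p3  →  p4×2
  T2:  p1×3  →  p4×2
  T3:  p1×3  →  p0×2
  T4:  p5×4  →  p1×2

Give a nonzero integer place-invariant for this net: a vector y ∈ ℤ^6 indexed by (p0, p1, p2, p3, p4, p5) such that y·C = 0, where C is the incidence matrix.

y = (p0:3, p1:2, p2:1, p3:2, p4:3, p5:1)

Incidence matrix C (rows=places, cols=transitions):
       T0   T1   T2   T3   T4
   p0  -2    0    0    2    0
   p1   0    0   -3   -3    2
   p2   0   -4    0    0    0
   p3   2   -1    0    0    0
   p4   0    2    2    0    0
   p5   2    0    0    0   -4

Candidate y = [3, 2, 1, 2, 3, 1]; check y·C column-wise:
  col T0: 3·-2 + 2·0 + 1·0 + 2·2 + 3·0 + 1·2 = 0
  col T1: 3·0 + 2·0 + 1·-4 + 2·-1 + 3·2 + 1·0 = 0
  col T2: 3·0 + 2·-3 + 1·0 + 2·0 + 3·2 + 1·0 = 0
  col T3: 3·2 + 2·-3 + 1·0 + 2·0 + 3·0 + 1·0 = 0
  col T4: 3·0 + 2·2 + 1·0 + 2·0 + 3·0 + 1·-4 = 0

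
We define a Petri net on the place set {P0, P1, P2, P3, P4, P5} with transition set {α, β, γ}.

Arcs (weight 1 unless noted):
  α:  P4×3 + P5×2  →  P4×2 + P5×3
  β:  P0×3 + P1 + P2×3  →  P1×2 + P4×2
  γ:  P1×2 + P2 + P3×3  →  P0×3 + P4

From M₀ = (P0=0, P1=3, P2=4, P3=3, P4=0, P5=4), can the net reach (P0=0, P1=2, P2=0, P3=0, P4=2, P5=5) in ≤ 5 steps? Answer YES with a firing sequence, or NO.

step 1: fire γ:  (P0=0, P1=3, P2=4, P3=3, P4=0, P5=4) → (P0=3, P1=1, P2=3, P3=0, P4=1, P5=4)
step 2: fire β:  (P0=3, P1=1, P2=3, P3=0, P4=1, P5=4) → (P0=0, P1=2, P2=0, P3=0, P4=3, P5=4)
step 3: fire α:  (P0=0, P1=2, P2=0, P3=0, P4=3, P5=4) → (P0=0, P1=2, P2=0, P3=0, P4=2, P5=5)

YES — reachable via ⟨γ, β, α⟩ (3 firings)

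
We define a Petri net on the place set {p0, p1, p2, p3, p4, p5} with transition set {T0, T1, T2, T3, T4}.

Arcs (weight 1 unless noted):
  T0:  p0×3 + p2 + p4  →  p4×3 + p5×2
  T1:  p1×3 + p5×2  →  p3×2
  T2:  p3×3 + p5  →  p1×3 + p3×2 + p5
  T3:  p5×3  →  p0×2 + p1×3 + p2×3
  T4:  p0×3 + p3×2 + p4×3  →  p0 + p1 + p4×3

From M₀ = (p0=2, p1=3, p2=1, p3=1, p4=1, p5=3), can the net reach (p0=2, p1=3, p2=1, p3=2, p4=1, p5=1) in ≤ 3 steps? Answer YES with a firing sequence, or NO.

step 1: fire T1:  (p0=2, p1=3, p2=1, p3=1, p4=1, p5=3) → (p0=2, p1=0, p2=1, p3=3, p4=1, p5=1)
step 2: fire T2:  (p0=2, p1=0, p2=1, p3=3, p4=1, p5=1) → (p0=2, p1=3, p2=1, p3=2, p4=1, p5=1)

YES — reachable via ⟨T1, T2⟩ (2 firings)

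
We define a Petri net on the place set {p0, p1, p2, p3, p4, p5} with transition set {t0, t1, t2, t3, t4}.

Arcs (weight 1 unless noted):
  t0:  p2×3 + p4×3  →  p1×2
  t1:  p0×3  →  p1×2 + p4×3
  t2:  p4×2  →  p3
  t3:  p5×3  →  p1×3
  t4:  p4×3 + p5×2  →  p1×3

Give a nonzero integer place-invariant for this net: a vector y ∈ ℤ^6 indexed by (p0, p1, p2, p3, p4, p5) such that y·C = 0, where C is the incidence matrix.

y = (p0:3, p1:3, p2:1, p3:2, p4:1, p5:3)

Incidence matrix C (rows=places, cols=transitions):
       t0   t1   t2   t3   t4
   p0   0   -3    0    0    0
   p1   2    2    0    3    3
   p2  -3    0    0    0    0
   p3   0    0    1    0    0
   p4  -3    3   -2    0   -3
   p5   0    0    0   -3   -2

Candidate y = [3, 3, 1, 2, 1, 3]; check y·C column-wise:
  col t0: 3·0 + 3·2 + 1·-3 + 2·0 + 1·-3 + 3·0 = 0
  col t1: 3·-3 + 3·2 + 1·0 + 2·0 + 1·3 + 3·0 = 0
  col t2: 3·0 + 3·0 + 1·0 + 2·1 + 1·-2 + 3·0 = 0
  col t3: 3·0 + 3·3 + 1·0 + 2·0 + 1·0 + 3·-3 = 0
  col t4: 3·0 + 3·3 + 1·0 + 2·0 + 1·-3 + 3·-2 = 0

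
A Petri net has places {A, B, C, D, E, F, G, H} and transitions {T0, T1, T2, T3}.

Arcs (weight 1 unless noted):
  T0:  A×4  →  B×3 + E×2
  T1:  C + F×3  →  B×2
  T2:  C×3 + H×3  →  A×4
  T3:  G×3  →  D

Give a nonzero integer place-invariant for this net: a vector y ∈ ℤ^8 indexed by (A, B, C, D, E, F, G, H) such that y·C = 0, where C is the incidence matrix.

Incidence matrix C (rows=places, cols=transitions):
       T0   T1   T2   T3
    A  -4    0    4    0
    B   3    2    0    0
    C   0   -1   -3    0
    D   0    0    0    1
    E   2    0    0    0
    F   0   -3    0    0
    G   0    0    0   -3
    H   0    0   -3    0

Candidate y = [3, 2, 4, 0, 3, 0, 0, 0]; check y·C column-wise:
  col T0: 3·-4 + 2·3 + 4·0 + 3·2 = 0
  col T1: 3·0 + 2·2 + 4·-1 + 3·0 + 0·-3 = 0
  col T2: 3·4 + 2·0 + 4·-3 + 3·0 + 0·-3 = 0
  col T3: 3·0 + 2·0 + 4·0 + 0·1 + 3·0 + 0·-3 = 0

y = (A:3, B:2, C:4, D:0, E:3, F:0, G:0, H:0)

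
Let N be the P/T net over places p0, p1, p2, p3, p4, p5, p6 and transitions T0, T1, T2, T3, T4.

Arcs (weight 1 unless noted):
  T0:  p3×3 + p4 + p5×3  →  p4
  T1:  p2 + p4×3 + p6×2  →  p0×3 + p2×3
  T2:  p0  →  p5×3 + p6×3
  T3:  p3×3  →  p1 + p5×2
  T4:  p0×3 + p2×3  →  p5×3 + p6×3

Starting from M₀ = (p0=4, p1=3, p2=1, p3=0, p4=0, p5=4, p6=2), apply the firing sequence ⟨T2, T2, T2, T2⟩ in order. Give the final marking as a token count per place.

step 1: fire T2:  (p0=4, p1=3, p2=1, p3=0, p4=0, p5=4, p6=2) → (p0=3, p1=3, p2=1, p3=0, p4=0, p5=7, p6=5)
step 2: fire T2:  (p0=3, p1=3, p2=1, p3=0, p4=0, p5=7, p6=5) → (p0=2, p1=3, p2=1, p3=0, p4=0, p5=10, p6=8)
step 3: fire T2:  (p0=2, p1=3, p2=1, p3=0, p4=0, p5=10, p6=8) → (p0=1, p1=3, p2=1, p3=0, p4=0, p5=13, p6=11)
step 4: fire T2:  (p0=1, p1=3, p2=1, p3=0, p4=0, p5=13, p6=11) → (p0=0, p1=3, p2=1, p3=0, p4=0, p5=16, p6=14)

(p0=0, p1=3, p2=1, p3=0, p4=0, p5=16, p6=14)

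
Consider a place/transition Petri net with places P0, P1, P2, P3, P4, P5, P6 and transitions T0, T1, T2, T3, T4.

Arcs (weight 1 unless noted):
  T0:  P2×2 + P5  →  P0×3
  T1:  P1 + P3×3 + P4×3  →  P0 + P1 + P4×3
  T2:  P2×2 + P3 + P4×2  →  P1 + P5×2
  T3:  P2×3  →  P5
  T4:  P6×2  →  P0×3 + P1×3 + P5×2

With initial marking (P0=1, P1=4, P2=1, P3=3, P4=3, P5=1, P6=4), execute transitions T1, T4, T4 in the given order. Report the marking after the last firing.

(P0=8, P1=10, P2=1, P3=0, P4=3, P5=5, P6=0)

step 1: fire T1:  (P0=1, P1=4, P2=1, P3=3, P4=3, P5=1, P6=4) → (P0=2, P1=4, P2=1, P3=0, P4=3, P5=1, P6=4)
step 2: fire T4:  (P0=2, P1=4, P2=1, P3=0, P4=3, P5=1, P6=4) → (P0=5, P1=7, P2=1, P3=0, P4=3, P5=3, P6=2)
step 3: fire T4:  (P0=5, P1=7, P2=1, P3=0, P4=3, P5=3, P6=2) → (P0=8, P1=10, P2=1, P3=0, P4=3, P5=5, P6=0)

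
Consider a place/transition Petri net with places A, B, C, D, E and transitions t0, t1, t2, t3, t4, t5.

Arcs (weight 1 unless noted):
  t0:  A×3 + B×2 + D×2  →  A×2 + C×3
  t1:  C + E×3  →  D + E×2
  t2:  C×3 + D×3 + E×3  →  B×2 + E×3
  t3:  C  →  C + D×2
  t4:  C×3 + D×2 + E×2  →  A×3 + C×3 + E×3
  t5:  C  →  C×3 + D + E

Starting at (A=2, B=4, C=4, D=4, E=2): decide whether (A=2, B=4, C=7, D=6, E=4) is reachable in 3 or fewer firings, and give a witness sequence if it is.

NO — not reachable within 3 firings

depth 0: 1 marking
depth 1: 4 markings reached so far
depth 2: 14 markings reached so far
depth 3: 36 markings reached so far
target is not among the 36 markings reachable within 3 steps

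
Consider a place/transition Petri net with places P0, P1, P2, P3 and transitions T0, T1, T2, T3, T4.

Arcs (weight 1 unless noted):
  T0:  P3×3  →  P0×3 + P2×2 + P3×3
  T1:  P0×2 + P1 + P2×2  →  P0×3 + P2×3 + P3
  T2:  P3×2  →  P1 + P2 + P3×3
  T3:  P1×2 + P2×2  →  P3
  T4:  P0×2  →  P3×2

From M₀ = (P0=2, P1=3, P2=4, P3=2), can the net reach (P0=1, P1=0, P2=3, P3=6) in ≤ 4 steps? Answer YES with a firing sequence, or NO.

YES — reachable via ⟨T1, T3, T4⟩ (3 firings)

step 1: fire T1:  (P0=2, P1=3, P2=4, P3=2) → (P0=3, P1=2, P2=5, P3=3)
step 2: fire T3:  (P0=3, P1=2, P2=5, P3=3) → (P0=3, P1=0, P2=3, P3=4)
step 3: fire T4:  (P0=3, P1=0, P2=3, P3=4) → (P0=1, P1=0, P2=3, P3=6)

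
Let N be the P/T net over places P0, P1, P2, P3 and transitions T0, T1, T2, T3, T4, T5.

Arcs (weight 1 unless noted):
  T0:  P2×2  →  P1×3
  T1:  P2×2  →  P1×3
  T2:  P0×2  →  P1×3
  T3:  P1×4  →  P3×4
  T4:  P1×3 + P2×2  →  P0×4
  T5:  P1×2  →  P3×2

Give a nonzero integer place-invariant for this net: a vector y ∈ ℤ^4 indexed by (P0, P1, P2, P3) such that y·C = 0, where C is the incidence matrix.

Incidence matrix C (rows=places, cols=transitions):
       T0   T1   T2   T3   T4   T5
   P0   0    0   -2    0    4    0
   P1   3    3    3   -4   -3   -2
   P2  -2   -2    0    0   -2    0
   P3   0    0    0    4    0    2

Candidate y = [3, 2, 3, 2]; check y·C column-wise:
  col T0: 3·0 + 2·3 + 3·-2 + 2·0 = 0
  col T1: 3·0 + 2·3 + 3·-2 + 2·0 = 0
  col T2: 3·-2 + 2·3 + 3·0 + 2·0 = 0
  col T3: 3·0 + 2·-4 + 3·0 + 2·4 = 0
  col T4: 3·4 + 2·-3 + 3·-2 + 2·0 = 0
  col T5: 3·0 + 2·-2 + 3·0 + 2·2 = 0

y = (P0:3, P1:2, P2:3, P3:2)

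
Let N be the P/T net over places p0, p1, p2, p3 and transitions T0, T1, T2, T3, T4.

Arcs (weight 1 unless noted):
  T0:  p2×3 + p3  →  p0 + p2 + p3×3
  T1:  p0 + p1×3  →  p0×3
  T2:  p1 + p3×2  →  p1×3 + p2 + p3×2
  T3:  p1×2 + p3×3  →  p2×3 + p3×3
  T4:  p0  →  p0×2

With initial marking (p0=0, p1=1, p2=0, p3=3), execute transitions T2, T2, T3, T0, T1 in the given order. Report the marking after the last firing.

step 1: fire T2:  (p0=0, p1=1, p2=0, p3=3) → (p0=0, p1=3, p2=1, p3=3)
step 2: fire T2:  (p0=0, p1=3, p2=1, p3=3) → (p0=0, p1=5, p2=2, p3=3)
step 3: fire T3:  (p0=0, p1=5, p2=2, p3=3) → (p0=0, p1=3, p2=5, p3=3)
step 4: fire T0:  (p0=0, p1=3, p2=5, p3=3) → (p0=1, p1=3, p2=3, p3=5)
step 5: fire T1:  (p0=1, p1=3, p2=3, p3=5) → (p0=3, p1=0, p2=3, p3=5)

(p0=3, p1=0, p2=3, p3=5)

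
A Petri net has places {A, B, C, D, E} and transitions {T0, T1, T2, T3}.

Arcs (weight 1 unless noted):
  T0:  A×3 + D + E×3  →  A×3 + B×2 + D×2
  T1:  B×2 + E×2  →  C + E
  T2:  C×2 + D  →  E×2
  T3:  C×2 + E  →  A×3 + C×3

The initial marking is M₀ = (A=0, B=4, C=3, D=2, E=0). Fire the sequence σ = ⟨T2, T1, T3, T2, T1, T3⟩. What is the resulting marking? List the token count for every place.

step 1: fire T2:  (A=0, B=4, C=3, D=2, E=0) → (A=0, B=4, C=1, D=1, E=2)
step 2: fire T1:  (A=0, B=4, C=1, D=1, E=2) → (A=0, B=2, C=2, D=1, E=1)
step 3: fire T3:  (A=0, B=2, C=2, D=1, E=1) → (A=3, B=2, C=3, D=1, E=0)
step 4: fire T2:  (A=3, B=2, C=3, D=1, E=0) → (A=3, B=2, C=1, D=0, E=2)
step 5: fire T1:  (A=3, B=2, C=1, D=0, E=2) → (A=3, B=0, C=2, D=0, E=1)
step 6: fire T3:  (A=3, B=0, C=2, D=0, E=1) → (A=6, B=0, C=3, D=0, E=0)

(A=6, B=0, C=3, D=0, E=0)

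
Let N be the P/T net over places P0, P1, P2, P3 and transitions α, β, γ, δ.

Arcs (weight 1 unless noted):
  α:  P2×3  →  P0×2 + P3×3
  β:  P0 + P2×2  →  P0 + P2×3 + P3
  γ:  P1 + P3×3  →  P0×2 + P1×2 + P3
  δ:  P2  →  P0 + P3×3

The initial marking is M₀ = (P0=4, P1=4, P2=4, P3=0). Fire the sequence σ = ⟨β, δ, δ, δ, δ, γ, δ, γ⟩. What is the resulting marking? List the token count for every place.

step 1: fire β:  (P0=4, P1=4, P2=4, P3=0) → (P0=4, P1=4, P2=5, P3=1)
step 2: fire δ:  (P0=4, P1=4, P2=5, P3=1) → (P0=5, P1=4, P2=4, P3=4)
step 3: fire δ:  (P0=5, P1=4, P2=4, P3=4) → (P0=6, P1=4, P2=3, P3=7)
step 4: fire δ:  (P0=6, P1=4, P2=3, P3=7) → (P0=7, P1=4, P2=2, P3=10)
step 5: fire δ:  (P0=7, P1=4, P2=2, P3=10) → (P0=8, P1=4, P2=1, P3=13)
step 6: fire γ:  (P0=8, P1=4, P2=1, P3=13) → (P0=10, P1=5, P2=1, P3=11)
step 7: fire δ:  (P0=10, P1=5, P2=1, P3=11) → (P0=11, P1=5, P2=0, P3=14)
step 8: fire γ:  (P0=11, P1=5, P2=0, P3=14) → (P0=13, P1=6, P2=0, P3=12)

(P0=13, P1=6, P2=0, P3=12)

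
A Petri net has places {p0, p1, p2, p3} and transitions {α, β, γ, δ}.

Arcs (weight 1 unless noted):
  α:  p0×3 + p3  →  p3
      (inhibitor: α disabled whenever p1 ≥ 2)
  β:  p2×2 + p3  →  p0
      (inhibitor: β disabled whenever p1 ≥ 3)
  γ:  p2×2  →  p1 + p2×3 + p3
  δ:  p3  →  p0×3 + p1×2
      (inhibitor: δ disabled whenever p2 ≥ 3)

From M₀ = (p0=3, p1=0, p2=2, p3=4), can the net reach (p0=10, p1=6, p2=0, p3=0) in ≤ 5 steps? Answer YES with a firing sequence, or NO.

step 1: fire α:  (p0=3, p1=0, p2=2, p3=4) → (p0=0, p1=0, p2=2, p3=4)
step 2: fire β:  (p0=0, p1=0, p2=2, p3=4) → (p0=1, p1=0, p2=0, p3=3)
step 3: fire δ:  (p0=1, p1=0, p2=0, p3=3) → (p0=4, p1=2, p2=0, p3=2)
step 4: fire δ:  (p0=4, p1=2, p2=0, p3=2) → (p0=7, p1=4, p2=0, p3=1)
step 5: fire δ:  (p0=7, p1=4, p2=0, p3=1) → (p0=10, p1=6, p2=0, p3=0)

YES — reachable via ⟨α, β, δ, δ, δ⟩ (5 firings)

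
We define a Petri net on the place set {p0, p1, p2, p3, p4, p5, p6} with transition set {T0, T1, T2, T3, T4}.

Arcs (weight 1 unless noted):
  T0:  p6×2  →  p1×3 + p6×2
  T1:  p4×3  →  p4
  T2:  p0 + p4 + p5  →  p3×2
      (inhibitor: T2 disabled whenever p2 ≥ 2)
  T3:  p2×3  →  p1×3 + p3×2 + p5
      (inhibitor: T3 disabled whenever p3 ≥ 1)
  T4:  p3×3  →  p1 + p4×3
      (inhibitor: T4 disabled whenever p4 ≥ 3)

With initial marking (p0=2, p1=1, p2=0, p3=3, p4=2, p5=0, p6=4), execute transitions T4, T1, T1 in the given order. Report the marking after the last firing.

step 1: fire T4:  (p0=2, p1=1, p2=0, p3=3, p4=2, p5=0, p6=4) → (p0=2, p1=2, p2=0, p3=0, p4=5, p5=0, p6=4)
step 2: fire T1:  (p0=2, p1=2, p2=0, p3=0, p4=5, p5=0, p6=4) → (p0=2, p1=2, p2=0, p3=0, p4=3, p5=0, p6=4)
step 3: fire T1:  (p0=2, p1=2, p2=0, p3=0, p4=3, p5=0, p6=4) → (p0=2, p1=2, p2=0, p3=0, p4=1, p5=0, p6=4)

(p0=2, p1=2, p2=0, p3=0, p4=1, p5=0, p6=4)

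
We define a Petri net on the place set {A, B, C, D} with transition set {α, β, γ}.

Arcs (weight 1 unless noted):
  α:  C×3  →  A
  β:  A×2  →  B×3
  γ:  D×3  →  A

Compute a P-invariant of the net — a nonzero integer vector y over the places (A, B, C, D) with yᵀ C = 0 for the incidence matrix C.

y = (A:3, B:2, C:1, D:1)

Incidence matrix C (rows=places, cols=transitions):
        α    β    γ
    A   1   -2    1
    B   0    3    0
    C  -3    0    0
    D   0    0   -3

Candidate y = [3, 2, 1, 1]; check y·C column-wise:
  col α: 3·1 + 2·0 + 1·-3 + 1·0 = 0
  col β: 3·-2 + 2·3 + 1·0 + 1·0 = 0
  col γ: 3·1 + 2·0 + 1·0 + 1·-3 = 0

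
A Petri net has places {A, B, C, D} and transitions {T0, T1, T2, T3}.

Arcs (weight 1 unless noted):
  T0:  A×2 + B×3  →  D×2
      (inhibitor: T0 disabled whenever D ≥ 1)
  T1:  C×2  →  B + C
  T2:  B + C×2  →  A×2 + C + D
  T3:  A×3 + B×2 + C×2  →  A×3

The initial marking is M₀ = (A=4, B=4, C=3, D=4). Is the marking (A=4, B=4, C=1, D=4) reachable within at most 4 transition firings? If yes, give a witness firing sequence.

depth 0: 1 marking
depth 1: 4 markings reached so far
depth 2: 9 markings reached so far
depth 3: 9 markings reached so far
(frontier empty at depth 3; search complete)
target is not among the 9 markings reachable within 4 steps

NO — not reachable within 4 firings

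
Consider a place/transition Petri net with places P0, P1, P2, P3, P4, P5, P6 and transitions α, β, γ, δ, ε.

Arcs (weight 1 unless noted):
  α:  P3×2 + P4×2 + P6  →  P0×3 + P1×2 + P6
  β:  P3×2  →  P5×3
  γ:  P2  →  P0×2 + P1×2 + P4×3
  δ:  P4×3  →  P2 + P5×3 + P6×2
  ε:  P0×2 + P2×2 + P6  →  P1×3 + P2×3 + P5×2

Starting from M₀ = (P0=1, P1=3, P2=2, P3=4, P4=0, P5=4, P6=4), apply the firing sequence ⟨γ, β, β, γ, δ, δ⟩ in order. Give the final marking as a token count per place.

(P0=5, P1=7, P2=2, P3=0, P4=0, P5=16, P6=8)

step 1: fire γ:  (P0=1, P1=3, P2=2, P3=4, P4=0, P5=4, P6=4) → (P0=3, P1=5, P2=1, P3=4, P4=3, P5=4, P6=4)
step 2: fire β:  (P0=3, P1=5, P2=1, P3=4, P4=3, P5=4, P6=4) → (P0=3, P1=5, P2=1, P3=2, P4=3, P5=7, P6=4)
step 3: fire β:  (P0=3, P1=5, P2=1, P3=2, P4=3, P5=7, P6=4) → (P0=3, P1=5, P2=1, P3=0, P4=3, P5=10, P6=4)
step 4: fire γ:  (P0=3, P1=5, P2=1, P3=0, P4=3, P5=10, P6=4) → (P0=5, P1=7, P2=0, P3=0, P4=6, P5=10, P6=4)
step 5: fire δ:  (P0=5, P1=7, P2=0, P3=0, P4=6, P5=10, P6=4) → (P0=5, P1=7, P2=1, P3=0, P4=3, P5=13, P6=6)
step 6: fire δ:  (P0=5, P1=7, P2=1, P3=0, P4=3, P5=13, P6=6) → (P0=5, P1=7, P2=2, P3=0, P4=0, P5=16, P6=8)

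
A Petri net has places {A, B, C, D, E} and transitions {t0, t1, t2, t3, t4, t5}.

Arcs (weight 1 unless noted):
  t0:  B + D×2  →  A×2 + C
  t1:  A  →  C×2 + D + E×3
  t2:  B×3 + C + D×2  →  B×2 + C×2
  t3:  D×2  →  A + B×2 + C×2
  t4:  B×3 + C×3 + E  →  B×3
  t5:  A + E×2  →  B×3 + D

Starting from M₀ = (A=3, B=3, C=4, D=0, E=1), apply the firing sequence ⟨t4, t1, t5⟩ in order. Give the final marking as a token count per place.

(A=1, B=6, C=3, D=2, E=1)

step 1: fire t4:  (A=3, B=3, C=4, D=0, E=1) → (A=3, B=3, C=1, D=0, E=0)
step 2: fire t1:  (A=3, B=3, C=1, D=0, E=0) → (A=2, B=3, C=3, D=1, E=3)
step 3: fire t5:  (A=2, B=3, C=3, D=1, E=3) → (A=1, B=6, C=3, D=2, E=1)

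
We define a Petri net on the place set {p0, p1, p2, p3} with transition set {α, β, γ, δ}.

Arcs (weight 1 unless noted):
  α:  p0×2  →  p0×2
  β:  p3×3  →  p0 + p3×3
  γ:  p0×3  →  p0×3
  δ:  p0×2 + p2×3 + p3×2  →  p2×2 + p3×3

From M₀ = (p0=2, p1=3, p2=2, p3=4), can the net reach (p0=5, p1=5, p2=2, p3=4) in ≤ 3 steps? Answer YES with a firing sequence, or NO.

depth 0: 1 marking
depth 1: 2 markings reached so far
depth 2: 3 markings reached so far
depth 3: 4 markings reached so far
target is not among the 4 markings reachable within 3 steps

NO — not reachable within 3 firings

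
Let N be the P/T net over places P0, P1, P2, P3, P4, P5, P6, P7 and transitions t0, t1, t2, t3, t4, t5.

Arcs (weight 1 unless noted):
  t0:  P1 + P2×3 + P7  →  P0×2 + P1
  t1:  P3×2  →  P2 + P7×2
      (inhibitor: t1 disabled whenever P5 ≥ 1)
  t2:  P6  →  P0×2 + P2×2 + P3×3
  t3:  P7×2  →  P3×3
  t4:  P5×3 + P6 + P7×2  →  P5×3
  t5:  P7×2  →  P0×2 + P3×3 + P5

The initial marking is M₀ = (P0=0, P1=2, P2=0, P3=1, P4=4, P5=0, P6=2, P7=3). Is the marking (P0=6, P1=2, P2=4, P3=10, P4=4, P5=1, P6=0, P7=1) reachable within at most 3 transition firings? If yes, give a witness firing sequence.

step 1: fire t2:  (P0=0, P1=2, P2=0, P3=1, P4=4, P5=0, P6=2, P7=3) → (P0=2, P1=2, P2=2, P3=4, P4=4, P5=0, P6=1, P7=3)
step 2: fire t2:  (P0=2, P1=2, P2=2, P3=4, P4=4, P5=0, P6=1, P7=3) → (P0=4, P1=2, P2=4, P3=7, P4=4, P5=0, P6=0, P7=3)
step 3: fire t5:  (P0=4, P1=2, P2=4, P3=7, P4=4, P5=0, P6=0, P7=3) → (P0=6, P1=2, P2=4, P3=10, P4=4, P5=1, P6=0, P7=1)

YES — reachable via ⟨t2, t2, t5⟩ (3 firings)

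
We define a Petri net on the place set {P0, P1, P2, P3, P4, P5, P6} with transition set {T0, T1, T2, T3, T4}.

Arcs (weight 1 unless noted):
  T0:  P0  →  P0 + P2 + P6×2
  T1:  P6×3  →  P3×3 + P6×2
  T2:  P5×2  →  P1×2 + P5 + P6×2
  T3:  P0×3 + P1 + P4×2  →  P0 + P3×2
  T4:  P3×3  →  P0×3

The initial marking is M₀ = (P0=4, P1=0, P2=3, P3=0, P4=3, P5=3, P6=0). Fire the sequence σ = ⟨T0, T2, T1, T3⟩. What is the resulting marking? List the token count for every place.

(P0=2, P1=1, P2=4, P3=5, P4=1, P5=2, P6=3)

step 1: fire T0:  (P0=4, P1=0, P2=3, P3=0, P4=3, P5=3, P6=0) → (P0=4, P1=0, P2=4, P3=0, P4=3, P5=3, P6=2)
step 2: fire T2:  (P0=4, P1=0, P2=4, P3=0, P4=3, P5=3, P6=2) → (P0=4, P1=2, P2=4, P3=0, P4=3, P5=2, P6=4)
step 3: fire T1:  (P0=4, P1=2, P2=4, P3=0, P4=3, P5=2, P6=4) → (P0=4, P1=2, P2=4, P3=3, P4=3, P5=2, P6=3)
step 4: fire T3:  (P0=4, P1=2, P2=4, P3=3, P4=3, P5=2, P6=3) → (P0=2, P1=1, P2=4, P3=5, P4=1, P5=2, P6=3)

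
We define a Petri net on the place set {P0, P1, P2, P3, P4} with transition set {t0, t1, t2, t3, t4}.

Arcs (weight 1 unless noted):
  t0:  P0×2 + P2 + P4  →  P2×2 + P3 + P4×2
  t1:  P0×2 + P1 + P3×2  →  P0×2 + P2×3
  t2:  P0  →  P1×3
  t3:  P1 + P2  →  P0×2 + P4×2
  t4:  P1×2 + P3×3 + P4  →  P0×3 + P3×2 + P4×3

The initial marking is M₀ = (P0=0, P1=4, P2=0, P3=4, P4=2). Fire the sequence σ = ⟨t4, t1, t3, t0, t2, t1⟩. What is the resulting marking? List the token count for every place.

(P0=2, P1=2, P2=6, P3=0, P4=7)

step 1: fire t4:  (P0=0, P1=4, P2=0, P3=4, P4=2) → (P0=3, P1=2, P2=0, P3=3, P4=4)
step 2: fire t1:  (P0=3, P1=2, P2=0, P3=3, P4=4) → (P0=3, P1=1, P2=3, P3=1, P4=4)
step 3: fire t3:  (P0=3, P1=1, P2=3, P3=1, P4=4) → (P0=5, P1=0, P2=2, P3=1, P4=6)
step 4: fire t0:  (P0=5, P1=0, P2=2, P3=1, P4=6) → (P0=3, P1=0, P2=3, P3=2, P4=7)
step 5: fire t2:  (P0=3, P1=0, P2=3, P3=2, P4=7) → (P0=2, P1=3, P2=3, P3=2, P4=7)
step 6: fire t1:  (P0=2, P1=3, P2=3, P3=2, P4=7) → (P0=2, P1=2, P2=6, P3=0, P4=7)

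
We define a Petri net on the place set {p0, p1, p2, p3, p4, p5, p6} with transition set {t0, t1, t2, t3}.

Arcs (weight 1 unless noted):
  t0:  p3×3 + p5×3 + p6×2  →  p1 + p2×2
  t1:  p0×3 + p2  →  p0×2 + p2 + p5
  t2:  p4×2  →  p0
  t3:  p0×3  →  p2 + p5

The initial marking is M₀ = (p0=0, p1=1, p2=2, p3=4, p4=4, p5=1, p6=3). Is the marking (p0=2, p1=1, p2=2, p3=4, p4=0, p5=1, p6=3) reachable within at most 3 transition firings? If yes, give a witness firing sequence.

YES — reachable via ⟨t2, t2⟩ (2 firings)

step 1: fire t2:  (p0=0, p1=1, p2=2, p3=4, p4=4, p5=1, p6=3) → (p0=1, p1=1, p2=2, p3=4, p4=2, p5=1, p6=3)
step 2: fire t2:  (p0=1, p1=1, p2=2, p3=4, p4=2, p5=1, p6=3) → (p0=2, p1=1, p2=2, p3=4, p4=0, p5=1, p6=3)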